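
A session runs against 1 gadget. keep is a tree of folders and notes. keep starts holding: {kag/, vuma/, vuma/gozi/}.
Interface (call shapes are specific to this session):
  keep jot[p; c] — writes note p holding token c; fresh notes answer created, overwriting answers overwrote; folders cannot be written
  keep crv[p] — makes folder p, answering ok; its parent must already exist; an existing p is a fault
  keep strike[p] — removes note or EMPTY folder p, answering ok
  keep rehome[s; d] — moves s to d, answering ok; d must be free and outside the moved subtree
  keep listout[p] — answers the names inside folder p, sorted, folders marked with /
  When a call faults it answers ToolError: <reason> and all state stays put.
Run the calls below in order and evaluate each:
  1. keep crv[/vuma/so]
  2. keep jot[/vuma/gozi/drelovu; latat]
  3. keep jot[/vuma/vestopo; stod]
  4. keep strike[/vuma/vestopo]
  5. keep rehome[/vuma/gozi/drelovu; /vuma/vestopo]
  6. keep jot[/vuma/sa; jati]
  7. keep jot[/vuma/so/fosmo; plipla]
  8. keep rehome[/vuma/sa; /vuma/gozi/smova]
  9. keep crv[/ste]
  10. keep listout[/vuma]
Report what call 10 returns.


Answer: [gozi/, so/, vestopo]

Derivation:
CALL keep crv[/vuma/so]
RET  ok
CALL keep jot[/vuma/gozi/drelovu; latat]
RET  created
CALL keep jot[/vuma/vestopo; stod]
RET  created
CALL keep strike[/vuma/vestopo]
RET  ok
CALL keep rehome[/vuma/gozi/drelovu; /vuma/vestopo]
RET  ok
CALL keep jot[/vuma/sa; jati]
RET  created
CALL keep jot[/vuma/so/fosmo; plipla]
RET  created
CALL keep rehome[/vuma/sa; /vuma/gozi/smova]
RET  ok
CALL keep crv[/ste]
RET  ok
CALL keep listout[/vuma]
RET  [gozi/, so/, vestopo]


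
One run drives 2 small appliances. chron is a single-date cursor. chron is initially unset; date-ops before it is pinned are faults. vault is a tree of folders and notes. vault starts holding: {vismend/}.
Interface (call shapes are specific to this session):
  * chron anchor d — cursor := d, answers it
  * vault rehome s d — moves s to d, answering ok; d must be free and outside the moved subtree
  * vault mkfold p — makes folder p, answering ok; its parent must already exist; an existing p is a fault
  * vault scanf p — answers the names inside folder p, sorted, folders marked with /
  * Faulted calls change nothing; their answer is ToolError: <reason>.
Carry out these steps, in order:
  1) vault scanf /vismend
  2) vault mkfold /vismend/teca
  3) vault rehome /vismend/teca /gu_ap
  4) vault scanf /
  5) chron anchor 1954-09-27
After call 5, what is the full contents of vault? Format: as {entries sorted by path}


// 1. vault scanf(p→/vismend) => []
// 2. vault mkfold(p→/vismend/teca) => ok
// 3. vault rehome(s→/vismend/teca, d→/gu_ap) => ok
// 4. vault scanf(p→/) => [gu_ap/, vismend/]
// 5. chron anchor(d→1954-09-27) => 1954-09-27

Answer: {gu_ap/, vismend/}


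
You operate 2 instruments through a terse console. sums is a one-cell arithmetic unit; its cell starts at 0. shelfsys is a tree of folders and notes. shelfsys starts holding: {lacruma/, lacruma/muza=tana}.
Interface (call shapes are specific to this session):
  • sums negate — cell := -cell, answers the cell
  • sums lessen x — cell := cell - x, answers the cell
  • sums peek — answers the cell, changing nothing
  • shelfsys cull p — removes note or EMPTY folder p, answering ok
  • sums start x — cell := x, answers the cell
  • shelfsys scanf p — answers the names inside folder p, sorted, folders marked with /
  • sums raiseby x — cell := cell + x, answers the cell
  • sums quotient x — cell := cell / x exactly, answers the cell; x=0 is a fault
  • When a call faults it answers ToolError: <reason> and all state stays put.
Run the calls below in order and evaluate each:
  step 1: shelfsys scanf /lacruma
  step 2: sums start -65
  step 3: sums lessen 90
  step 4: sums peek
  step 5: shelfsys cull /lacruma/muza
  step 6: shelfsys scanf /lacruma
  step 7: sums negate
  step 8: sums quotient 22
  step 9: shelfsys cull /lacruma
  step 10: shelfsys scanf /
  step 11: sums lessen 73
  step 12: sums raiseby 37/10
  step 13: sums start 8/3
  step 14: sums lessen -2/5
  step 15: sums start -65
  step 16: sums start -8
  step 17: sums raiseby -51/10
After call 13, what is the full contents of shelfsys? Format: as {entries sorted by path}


CALL shelfsys scanf[p='/lacruma']
RET  [muza]
CALL sums start[x='-65']
RET  -65
CALL sums lessen[x='90']
RET  -155
CALL sums peek[]
RET  -155
CALL shelfsys cull[p='/lacruma/muza']
RET  ok
CALL shelfsys scanf[p='/lacruma']
RET  []
CALL sums negate[]
RET  155
CALL sums quotient[x='22']
RET  155/22
CALL shelfsys cull[p='/lacruma']
RET  ok
CALL shelfsys scanf[p='/']
RET  []
CALL sums lessen[x='73']
RET  -1451/22
CALL sums raiseby[x='37/10']
RET  -3424/55
CALL sums start[x='8/3']
RET  8/3
CALL sums lessen[x='-2/5']
RET  46/15
CALL sums start[x='-65']
RET  -65
CALL sums start[x='-8']
RET  -8
CALL sums raiseby[x='-51/10']
RET  -131/10

Answer: {}


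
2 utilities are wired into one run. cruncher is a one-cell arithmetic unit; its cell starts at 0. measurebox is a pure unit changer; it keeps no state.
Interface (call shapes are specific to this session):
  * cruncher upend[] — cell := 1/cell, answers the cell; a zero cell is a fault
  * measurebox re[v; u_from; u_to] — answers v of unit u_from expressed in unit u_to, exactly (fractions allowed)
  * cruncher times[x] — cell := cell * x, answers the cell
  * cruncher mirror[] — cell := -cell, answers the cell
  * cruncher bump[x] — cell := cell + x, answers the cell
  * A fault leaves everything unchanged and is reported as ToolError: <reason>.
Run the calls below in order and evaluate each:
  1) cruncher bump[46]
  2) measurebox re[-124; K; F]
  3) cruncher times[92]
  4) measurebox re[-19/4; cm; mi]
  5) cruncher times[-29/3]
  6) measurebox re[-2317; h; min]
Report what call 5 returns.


I try cruncher bump using x→46, and observe 46.
I call measurebox re using v→-124, u_from→K, u_to→F, → -68287/100.
I call cruncher times using x→92, — result: 4232.
I invoke measurebox re using v→-19/4, u_from→cm, u_to→mi, and see -95/3218688.
Using cruncher times using x→-29/3, and get -122728/3.
I call measurebox re using v→-2317, u_from→h, u_to→min, → -139020.

Answer: -122728/3


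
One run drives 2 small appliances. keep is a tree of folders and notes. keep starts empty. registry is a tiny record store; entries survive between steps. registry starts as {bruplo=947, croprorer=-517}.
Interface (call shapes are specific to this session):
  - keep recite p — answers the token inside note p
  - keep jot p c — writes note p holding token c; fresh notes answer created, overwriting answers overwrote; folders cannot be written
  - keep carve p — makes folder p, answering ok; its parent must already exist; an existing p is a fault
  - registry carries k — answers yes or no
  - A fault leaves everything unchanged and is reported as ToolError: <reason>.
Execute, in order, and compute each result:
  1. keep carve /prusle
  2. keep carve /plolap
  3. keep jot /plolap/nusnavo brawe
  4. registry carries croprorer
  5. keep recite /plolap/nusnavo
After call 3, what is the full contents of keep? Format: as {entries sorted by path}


Answer: {plolap/, plolap/nusnavo=brawe, prusle/}

Derivation:
==> keep carve(p=/prusle)
<== ok
==> keep carve(p=/plolap)
<== ok
==> keep jot(p=/plolap/nusnavo, c=brawe)
<== created
==> registry carries(k=croprorer)
<== yes
==> keep recite(p=/plolap/nusnavo)
<== brawe


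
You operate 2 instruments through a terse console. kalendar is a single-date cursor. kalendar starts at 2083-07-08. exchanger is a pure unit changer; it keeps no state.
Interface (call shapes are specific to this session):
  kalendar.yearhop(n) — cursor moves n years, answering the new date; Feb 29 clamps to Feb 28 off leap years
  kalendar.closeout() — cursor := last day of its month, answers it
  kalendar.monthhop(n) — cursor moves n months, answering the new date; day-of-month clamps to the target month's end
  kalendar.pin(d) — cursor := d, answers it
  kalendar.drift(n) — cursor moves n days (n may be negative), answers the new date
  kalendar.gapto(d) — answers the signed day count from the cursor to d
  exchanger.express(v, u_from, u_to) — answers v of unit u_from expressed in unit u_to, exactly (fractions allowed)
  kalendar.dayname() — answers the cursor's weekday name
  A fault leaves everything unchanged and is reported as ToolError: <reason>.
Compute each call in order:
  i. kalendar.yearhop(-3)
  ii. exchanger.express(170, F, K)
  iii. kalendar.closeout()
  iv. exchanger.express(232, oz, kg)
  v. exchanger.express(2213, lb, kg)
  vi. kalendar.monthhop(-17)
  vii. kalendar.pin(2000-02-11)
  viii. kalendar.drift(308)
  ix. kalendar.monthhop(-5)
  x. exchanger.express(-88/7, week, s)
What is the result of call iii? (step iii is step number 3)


;; yearhop(-3) ~> 2080-07-08
;; express(170, F, K) ~> 20989/60
;; closeout() ~> 2080-07-31
;; express(232, oz, kg) ~> 1315417873/200000000
;; express(2213, lb, kg) ~> 100379991481/100000000
;; monthhop(-17) ~> 2079-02-28
;; pin(2000-02-11) ~> 2000-02-11
;; drift(308) ~> 2000-12-15
;; monthhop(-5) ~> 2000-07-15
;; express(-88/7, week, s) ~> -7603200

Answer: 2080-07-31


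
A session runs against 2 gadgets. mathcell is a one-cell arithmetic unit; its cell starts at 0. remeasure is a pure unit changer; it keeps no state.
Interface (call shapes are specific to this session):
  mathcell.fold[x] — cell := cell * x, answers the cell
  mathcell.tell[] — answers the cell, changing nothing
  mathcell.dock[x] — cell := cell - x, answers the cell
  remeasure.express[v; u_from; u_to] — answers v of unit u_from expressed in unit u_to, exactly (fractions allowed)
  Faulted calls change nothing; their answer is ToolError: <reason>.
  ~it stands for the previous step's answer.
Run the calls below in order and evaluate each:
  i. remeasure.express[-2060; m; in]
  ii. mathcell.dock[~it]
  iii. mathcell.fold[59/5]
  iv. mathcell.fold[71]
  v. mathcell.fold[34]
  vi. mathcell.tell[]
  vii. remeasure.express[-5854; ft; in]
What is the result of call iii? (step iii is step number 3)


→ remeasure.express(-2060, m, in)
← -10300000/127
→ mathcell.dock(~it)
← 10300000/127
→ mathcell.fold(59/5)
← 121540000/127
→ mathcell.fold(71)
← 8629340000/127
→ mathcell.fold(34)
← 293397560000/127
→ mathcell.tell()
← 293397560000/127
→ remeasure.express(-5854, ft, in)
← -70248

Answer: 121540000/127


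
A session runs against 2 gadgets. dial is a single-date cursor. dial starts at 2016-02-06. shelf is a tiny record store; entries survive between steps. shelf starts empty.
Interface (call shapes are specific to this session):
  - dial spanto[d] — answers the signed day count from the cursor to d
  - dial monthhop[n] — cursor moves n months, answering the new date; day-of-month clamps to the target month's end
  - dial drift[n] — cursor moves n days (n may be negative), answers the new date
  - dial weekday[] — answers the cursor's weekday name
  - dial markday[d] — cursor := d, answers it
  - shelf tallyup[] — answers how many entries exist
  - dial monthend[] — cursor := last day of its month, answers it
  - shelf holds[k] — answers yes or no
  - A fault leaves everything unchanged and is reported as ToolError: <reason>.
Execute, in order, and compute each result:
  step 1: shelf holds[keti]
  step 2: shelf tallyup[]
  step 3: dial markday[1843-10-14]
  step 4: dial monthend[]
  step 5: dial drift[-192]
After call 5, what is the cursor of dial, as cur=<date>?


Answer: cur=1843-04-22

Derivation:
> shelf holds k=keti
[out] no
> shelf tallyup
[out] 0
> dial markday d=1843-10-14
[out] 1843-10-14
> dial monthend
[out] 1843-10-31
> dial drift n=-192
[out] 1843-04-22


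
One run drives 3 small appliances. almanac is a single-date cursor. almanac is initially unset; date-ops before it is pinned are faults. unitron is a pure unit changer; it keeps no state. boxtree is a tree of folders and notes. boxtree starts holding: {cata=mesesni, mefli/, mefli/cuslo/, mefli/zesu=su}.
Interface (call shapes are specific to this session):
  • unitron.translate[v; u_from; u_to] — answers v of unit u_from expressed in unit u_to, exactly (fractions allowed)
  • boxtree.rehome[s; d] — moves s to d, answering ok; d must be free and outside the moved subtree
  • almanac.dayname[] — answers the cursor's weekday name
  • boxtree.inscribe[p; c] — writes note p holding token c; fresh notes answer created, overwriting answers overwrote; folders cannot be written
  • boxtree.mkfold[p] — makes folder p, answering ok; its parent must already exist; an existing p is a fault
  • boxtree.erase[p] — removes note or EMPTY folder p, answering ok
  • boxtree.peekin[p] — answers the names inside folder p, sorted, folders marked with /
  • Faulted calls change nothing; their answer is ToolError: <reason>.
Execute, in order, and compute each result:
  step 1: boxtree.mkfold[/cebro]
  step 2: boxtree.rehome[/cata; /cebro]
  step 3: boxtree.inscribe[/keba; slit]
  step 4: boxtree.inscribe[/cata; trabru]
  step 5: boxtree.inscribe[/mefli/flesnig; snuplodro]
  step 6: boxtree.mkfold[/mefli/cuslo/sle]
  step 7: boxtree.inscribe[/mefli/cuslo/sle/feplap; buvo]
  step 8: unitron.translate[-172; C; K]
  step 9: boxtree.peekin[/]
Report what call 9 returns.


-- 1. boxtree.mkfold(/cebro) => ok
-- 2. boxtree.rehome(/cata, /cebro) => ToolError: exists
-- 3. boxtree.inscribe(/keba, slit) => created
-- 4. boxtree.inscribe(/cata, trabru) => overwrote
-- 5. boxtree.inscribe(/mefli/flesnig, snuplodro) => created
-- 6. boxtree.mkfold(/mefli/cuslo/sle) => ok
-- 7. boxtree.inscribe(/mefli/cuslo/sle/feplap, buvo) => created
-- 8. unitron.translate(-172, C, K) => 2023/20
-- 9. boxtree.peekin(/) => [cata, cebro/, keba, mefli/]

Answer: [cata, cebro/, keba, mefli/]


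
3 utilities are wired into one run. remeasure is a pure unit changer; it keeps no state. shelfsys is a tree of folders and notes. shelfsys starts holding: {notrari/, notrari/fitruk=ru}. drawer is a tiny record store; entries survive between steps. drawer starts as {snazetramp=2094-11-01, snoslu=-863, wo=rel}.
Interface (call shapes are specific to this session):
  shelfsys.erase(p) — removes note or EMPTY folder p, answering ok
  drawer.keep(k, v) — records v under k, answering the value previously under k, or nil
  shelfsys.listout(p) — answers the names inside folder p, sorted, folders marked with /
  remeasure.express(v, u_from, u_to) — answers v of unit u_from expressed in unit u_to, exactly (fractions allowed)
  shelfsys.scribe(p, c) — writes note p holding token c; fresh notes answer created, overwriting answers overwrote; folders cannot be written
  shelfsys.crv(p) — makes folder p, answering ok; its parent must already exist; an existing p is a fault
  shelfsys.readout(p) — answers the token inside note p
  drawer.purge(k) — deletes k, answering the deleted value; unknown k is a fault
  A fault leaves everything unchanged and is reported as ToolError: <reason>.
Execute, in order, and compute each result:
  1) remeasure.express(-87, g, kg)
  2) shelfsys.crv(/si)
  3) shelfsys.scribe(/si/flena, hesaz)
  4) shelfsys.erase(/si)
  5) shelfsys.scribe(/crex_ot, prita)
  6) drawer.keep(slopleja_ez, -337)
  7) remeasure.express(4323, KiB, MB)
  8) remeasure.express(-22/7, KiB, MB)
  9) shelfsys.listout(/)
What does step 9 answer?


Answer: [crex_ot, notrari/, si/]

Derivation:
> express -87 g kg
  -87/1000
> crv /si
  ok
> scribe /si/flena hesaz
  created
> erase /si
  ToolError: not empty
> scribe /crex_ot prita
  created
> keep slopleja_ez -337
  nil
> express 4323 KiB MB
  69168/15625
> express -22/7 KiB MB
  -352/109375
> listout /
  [crex_ot, notrari/, si/]


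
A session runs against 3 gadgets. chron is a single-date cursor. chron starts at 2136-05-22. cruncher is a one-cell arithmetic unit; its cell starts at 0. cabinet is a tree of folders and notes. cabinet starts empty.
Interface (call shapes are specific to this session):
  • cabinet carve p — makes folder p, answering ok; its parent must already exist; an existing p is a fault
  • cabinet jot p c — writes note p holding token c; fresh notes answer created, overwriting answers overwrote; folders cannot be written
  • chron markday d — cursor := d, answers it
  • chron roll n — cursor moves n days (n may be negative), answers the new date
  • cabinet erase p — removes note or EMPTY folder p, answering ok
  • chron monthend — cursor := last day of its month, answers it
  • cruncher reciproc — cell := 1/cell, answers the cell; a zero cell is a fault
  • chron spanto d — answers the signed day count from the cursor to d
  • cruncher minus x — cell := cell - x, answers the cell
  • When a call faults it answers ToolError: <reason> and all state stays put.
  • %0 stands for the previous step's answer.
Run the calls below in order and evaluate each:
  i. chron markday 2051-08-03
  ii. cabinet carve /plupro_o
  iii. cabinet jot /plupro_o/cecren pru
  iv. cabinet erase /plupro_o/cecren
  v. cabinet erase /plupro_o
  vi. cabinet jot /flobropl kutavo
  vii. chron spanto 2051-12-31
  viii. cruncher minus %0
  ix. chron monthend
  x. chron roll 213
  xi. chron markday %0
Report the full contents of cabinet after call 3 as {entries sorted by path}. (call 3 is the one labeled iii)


Answer: {plupro_o/, plupro_o/cecren=pru}

Derivation:
I invoke chron markday(d='2051-08-03'): 2051-08-03.
I call cabinet carve(p='/plupro_o'), giving ok.
I invoke cabinet jot(p='/plupro_o/cecren', c='pru'), and observe created.
Calling cabinet erase(p='/plupro_o/cecren'), giving ok.
Invoking cabinet erase(p='/plupro_o'), which returns ok.
Using cabinet jot(p='/flobropl', c='kutavo'), and get created.
Calling chron spanto(d='2051-12-31'): 150.
I invoke cruncher minus(x='%0'), giving -150.
Calling chron monthend, which returns 2051-08-31.
I invoke chron roll(n='213'), — result: 2052-03-31.
Now I run chron markday(d='%0'), and see 2052-03-31.


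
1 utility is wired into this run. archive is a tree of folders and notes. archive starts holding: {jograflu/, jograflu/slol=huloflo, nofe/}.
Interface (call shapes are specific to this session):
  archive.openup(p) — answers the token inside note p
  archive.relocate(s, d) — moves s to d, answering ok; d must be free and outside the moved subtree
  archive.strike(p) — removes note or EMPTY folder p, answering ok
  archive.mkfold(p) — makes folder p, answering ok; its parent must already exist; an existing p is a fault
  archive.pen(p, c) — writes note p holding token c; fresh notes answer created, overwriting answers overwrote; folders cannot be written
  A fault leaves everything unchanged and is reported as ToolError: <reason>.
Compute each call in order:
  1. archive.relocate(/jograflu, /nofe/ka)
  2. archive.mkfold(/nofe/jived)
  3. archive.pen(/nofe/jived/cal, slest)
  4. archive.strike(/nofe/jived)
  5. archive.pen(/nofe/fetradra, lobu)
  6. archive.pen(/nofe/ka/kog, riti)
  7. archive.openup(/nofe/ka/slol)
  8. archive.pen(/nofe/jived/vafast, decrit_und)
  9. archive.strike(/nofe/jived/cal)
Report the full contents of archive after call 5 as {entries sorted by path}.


Using archive.relocate passing s: /jograflu, d: /nofe/ka, → ok.
Next I call archive.mkfold passing p: /nofe/jived: ok.
I call archive.pen passing p: /nofe/jived/cal, c: slest, which returns created.
I invoke archive.strike passing p: /nofe/jived, yielding ToolError: not empty.
Then archive.pen passing p: /nofe/fetradra, c: lobu, and get created.
Invoking archive.pen passing p: /nofe/ka/kog, c: riti: created.
I run archive.openup passing p: /nofe/ka/slol: huloflo.
I call archive.pen passing p: /nofe/jived/vafast, c: decrit_und, yielding created.
I call archive.strike passing p: /nofe/jived/cal, giving ok.

Answer: {nofe/, nofe/fetradra=lobu, nofe/jived/, nofe/jived/cal=slest, nofe/ka/, nofe/ka/slol=huloflo}


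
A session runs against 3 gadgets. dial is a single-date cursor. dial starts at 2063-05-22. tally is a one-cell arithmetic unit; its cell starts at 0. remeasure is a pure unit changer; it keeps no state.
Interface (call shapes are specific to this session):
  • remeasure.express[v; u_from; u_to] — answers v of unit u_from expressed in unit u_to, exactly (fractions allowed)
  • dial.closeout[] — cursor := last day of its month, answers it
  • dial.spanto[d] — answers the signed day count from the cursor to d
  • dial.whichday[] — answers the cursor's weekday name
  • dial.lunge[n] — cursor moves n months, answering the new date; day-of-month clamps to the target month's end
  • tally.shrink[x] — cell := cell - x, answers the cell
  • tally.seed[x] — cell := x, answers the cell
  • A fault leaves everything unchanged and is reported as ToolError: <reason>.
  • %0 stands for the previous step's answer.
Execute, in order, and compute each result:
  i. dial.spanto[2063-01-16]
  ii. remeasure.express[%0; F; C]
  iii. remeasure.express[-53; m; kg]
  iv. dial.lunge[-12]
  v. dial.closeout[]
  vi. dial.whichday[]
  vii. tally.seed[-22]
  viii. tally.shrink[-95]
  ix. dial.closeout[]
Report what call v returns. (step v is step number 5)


Answer: 2062-05-31

Derivation:
·→ dial.spanto(2063-01-16)
·← -126
·→ remeasure.express(%0, F, C)
·← -790/9
·→ remeasure.express(-53, m, kg)
·← ToolError: incompatible units
·→ dial.lunge(-12)
·← 2062-05-22
·→ dial.closeout()
·← 2062-05-31
·→ dial.whichday()
·← Wednesday
·→ tally.seed(-22)
·← -22
·→ tally.shrink(-95)
·← 73
·→ dial.closeout()
·← 2062-05-31


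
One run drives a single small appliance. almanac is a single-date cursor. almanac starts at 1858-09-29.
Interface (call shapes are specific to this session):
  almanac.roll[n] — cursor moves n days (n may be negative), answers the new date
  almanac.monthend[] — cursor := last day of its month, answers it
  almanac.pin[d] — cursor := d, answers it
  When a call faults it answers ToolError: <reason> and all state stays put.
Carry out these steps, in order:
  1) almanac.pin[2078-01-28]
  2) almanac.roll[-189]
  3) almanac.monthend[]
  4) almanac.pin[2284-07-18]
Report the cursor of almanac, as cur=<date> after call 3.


Answer: cur=2077-07-31

Derivation:
Do: pin[d=2078-01-28]
See: 2078-01-28
Do: roll[n=-189]
See: 2077-07-23
Do: monthend[]
See: 2077-07-31
Do: pin[d=2284-07-18]
See: 2284-07-18


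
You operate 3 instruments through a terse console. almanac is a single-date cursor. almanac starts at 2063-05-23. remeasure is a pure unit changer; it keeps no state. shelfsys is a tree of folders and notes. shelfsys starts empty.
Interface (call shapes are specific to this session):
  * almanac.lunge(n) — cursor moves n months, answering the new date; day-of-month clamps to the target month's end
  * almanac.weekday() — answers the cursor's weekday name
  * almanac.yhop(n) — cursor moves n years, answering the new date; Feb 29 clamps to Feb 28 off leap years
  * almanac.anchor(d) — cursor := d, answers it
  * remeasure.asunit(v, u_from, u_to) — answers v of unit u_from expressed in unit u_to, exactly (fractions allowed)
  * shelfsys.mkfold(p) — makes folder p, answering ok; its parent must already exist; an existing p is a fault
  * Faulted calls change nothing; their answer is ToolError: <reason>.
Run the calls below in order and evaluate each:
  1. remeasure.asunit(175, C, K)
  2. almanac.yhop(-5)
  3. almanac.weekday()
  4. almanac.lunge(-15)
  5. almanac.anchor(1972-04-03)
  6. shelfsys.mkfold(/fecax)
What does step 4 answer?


Answer: 2057-02-23

Derivation:
Do: asunit[v='175'; u_from='C'; u_to='K']
See: 8963/20
Do: yhop[n='-5']
See: 2058-05-23
Do: weekday[]
See: Thursday
Do: lunge[n='-15']
See: 2057-02-23
Do: anchor[d='1972-04-03']
See: 1972-04-03
Do: mkfold[p='/fecax']
See: ok


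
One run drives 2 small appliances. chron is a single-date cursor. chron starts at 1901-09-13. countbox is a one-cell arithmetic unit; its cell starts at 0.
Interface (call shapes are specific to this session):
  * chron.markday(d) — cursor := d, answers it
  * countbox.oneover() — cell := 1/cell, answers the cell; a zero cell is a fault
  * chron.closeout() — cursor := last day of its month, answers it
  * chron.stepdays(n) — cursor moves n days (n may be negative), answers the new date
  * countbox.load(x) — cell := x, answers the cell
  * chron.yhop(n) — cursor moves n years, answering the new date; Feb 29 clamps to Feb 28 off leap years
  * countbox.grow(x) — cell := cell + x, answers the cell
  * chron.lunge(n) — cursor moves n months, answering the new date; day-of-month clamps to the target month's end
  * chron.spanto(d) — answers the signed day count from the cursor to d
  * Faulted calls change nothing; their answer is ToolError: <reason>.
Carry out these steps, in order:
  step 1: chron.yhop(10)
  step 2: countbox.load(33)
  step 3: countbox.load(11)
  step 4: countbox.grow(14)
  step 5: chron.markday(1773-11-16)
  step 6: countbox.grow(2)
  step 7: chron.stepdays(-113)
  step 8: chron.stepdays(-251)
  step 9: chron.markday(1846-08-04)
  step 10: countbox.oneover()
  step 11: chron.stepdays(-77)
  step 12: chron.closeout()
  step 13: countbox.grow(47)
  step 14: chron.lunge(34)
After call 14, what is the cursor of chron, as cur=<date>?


Answer: cur=1849-03-31

Derivation:
-> yhop(n='10')
<- 1911-09-13
-> load(x='33')
<- 33
-> load(x='11')
<- 11
-> grow(x='14')
<- 25
-> markday(d='1773-11-16')
<- 1773-11-16
-> grow(x='2')
<- 27
-> stepdays(n='-113')
<- 1773-07-26
-> stepdays(n='-251')
<- 1772-11-17
-> markday(d='1846-08-04')
<- 1846-08-04
-> oneover()
<- 1/27
-> stepdays(n='-77')
<- 1846-05-19
-> closeout()
<- 1846-05-31
-> grow(x='47')
<- 1270/27
-> lunge(n='34')
<- 1849-03-31


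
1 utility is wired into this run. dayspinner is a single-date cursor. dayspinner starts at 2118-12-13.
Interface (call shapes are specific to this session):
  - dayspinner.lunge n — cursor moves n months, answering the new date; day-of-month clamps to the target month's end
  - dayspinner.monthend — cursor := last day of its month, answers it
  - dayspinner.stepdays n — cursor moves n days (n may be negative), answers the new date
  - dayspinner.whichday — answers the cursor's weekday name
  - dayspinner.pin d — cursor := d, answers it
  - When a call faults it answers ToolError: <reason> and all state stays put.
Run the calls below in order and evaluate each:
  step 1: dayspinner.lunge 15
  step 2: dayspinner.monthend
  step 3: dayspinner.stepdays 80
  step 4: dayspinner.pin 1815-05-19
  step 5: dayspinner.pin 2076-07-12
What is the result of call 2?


Answer: 2120-03-31

Derivation:
! dayspinner.lunge(15) == 2120-03-13
! dayspinner.monthend() == 2120-03-31
! dayspinner.stepdays(80) == 2120-06-19
! dayspinner.pin(1815-05-19) == 1815-05-19
! dayspinner.pin(2076-07-12) == 2076-07-12


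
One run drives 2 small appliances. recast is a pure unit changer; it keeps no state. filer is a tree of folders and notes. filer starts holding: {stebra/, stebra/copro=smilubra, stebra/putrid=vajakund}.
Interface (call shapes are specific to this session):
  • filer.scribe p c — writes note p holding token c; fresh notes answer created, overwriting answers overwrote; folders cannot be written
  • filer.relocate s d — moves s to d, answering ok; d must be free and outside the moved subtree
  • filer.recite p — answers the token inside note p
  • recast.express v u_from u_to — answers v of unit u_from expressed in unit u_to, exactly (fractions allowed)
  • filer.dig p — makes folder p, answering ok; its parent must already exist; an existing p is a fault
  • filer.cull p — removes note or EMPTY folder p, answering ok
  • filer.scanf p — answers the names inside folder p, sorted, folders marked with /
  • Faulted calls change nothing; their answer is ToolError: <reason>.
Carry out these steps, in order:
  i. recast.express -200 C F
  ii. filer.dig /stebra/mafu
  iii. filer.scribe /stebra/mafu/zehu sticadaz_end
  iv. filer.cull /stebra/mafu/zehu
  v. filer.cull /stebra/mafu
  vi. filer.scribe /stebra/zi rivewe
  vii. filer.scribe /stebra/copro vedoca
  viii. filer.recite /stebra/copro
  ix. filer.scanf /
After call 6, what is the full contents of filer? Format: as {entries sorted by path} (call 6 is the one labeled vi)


Answer: {stebra/, stebra/copro=smilubra, stebra/putrid=vajakund, stebra/zi=rivewe}

Derivation:
~$ recast.express v='-200' u_from='C' u_to='F'
= -328
~$ filer.dig p='/stebra/mafu'
= ok
~$ filer.scribe p='/stebra/mafu/zehu' c='sticadaz_end'
= created
~$ filer.cull p='/stebra/mafu/zehu'
= ok
~$ filer.cull p='/stebra/mafu'
= ok
~$ filer.scribe p='/stebra/zi' c='rivewe'
= created
~$ filer.scribe p='/stebra/copro' c='vedoca'
= overwrote
~$ filer.recite p='/stebra/copro'
= vedoca
~$ filer.scanf p='/'
= [stebra/]


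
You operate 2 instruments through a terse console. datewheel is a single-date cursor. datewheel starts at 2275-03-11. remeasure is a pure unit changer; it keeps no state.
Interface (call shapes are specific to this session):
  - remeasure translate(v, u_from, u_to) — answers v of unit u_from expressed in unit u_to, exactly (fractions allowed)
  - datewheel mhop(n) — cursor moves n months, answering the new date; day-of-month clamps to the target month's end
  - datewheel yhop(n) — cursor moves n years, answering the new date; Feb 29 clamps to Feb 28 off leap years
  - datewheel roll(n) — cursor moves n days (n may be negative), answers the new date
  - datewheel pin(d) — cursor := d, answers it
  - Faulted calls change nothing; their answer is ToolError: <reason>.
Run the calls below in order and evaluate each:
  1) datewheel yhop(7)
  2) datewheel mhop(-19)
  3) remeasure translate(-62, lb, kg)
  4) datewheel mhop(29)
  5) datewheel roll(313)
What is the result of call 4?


-- 1. datewheel yhop(n='7') == 2282-03-11
-- 2. datewheel mhop(n='-19') == 2280-08-11
-- 3. remeasure translate(v='-62', u_from='lb', u_to='kg') == -1406136347/50000000
-- 4. datewheel mhop(n='29') == 2283-01-11
-- 5. datewheel roll(n='313') == 2283-11-20

Answer: 2283-01-11


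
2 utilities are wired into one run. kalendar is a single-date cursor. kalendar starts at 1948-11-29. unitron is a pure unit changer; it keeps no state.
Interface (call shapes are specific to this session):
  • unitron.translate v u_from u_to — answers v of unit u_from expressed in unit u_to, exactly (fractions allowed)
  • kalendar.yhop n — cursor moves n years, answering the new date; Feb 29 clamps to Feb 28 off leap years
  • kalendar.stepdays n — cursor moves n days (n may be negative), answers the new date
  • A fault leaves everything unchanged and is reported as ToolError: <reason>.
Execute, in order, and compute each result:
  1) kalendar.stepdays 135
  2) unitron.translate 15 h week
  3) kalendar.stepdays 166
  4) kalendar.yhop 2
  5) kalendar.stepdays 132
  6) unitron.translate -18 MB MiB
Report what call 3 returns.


CALL kalendar.stepdays[135]
RET  1949-04-13
CALL unitron.translate[15; h; week]
RET  5/56
CALL kalendar.stepdays[166]
RET  1949-09-26
CALL kalendar.yhop[2]
RET  1951-09-26
CALL kalendar.stepdays[132]
RET  1952-02-05
CALL unitron.translate[-18; MB; MiB]
RET  -140625/8192

Answer: 1949-09-26


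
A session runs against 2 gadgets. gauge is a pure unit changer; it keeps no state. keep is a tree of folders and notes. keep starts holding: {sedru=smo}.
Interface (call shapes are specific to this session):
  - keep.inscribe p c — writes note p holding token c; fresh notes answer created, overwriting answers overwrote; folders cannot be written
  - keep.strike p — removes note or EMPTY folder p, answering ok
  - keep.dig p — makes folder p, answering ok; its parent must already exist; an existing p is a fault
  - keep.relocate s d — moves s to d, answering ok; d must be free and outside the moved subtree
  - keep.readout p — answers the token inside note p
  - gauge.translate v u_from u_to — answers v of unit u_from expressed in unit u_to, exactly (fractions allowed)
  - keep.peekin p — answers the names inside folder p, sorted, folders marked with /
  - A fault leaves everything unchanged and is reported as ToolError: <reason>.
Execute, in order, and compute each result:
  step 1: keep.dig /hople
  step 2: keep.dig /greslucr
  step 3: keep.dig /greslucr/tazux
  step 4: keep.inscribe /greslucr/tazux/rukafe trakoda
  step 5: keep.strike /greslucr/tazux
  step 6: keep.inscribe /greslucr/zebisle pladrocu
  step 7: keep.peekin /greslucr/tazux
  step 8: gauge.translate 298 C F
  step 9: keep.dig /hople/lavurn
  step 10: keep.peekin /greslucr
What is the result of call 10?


Do: dig[p: /hople]
See: ok
Do: dig[p: /greslucr]
See: ok
Do: dig[p: /greslucr/tazux]
See: ok
Do: inscribe[p: /greslucr/tazux/rukafe; c: trakoda]
See: created
Do: strike[p: /greslucr/tazux]
See: ToolError: not empty
Do: inscribe[p: /greslucr/zebisle; c: pladrocu]
See: created
Do: peekin[p: /greslucr/tazux]
See: [rukafe]
Do: translate[v: 298; u_from: C; u_to: F]
See: 2842/5
Do: dig[p: /hople/lavurn]
See: ok
Do: peekin[p: /greslucr]
See: [tazux/, zebisle]

Answer: [tazux/, zebisle]


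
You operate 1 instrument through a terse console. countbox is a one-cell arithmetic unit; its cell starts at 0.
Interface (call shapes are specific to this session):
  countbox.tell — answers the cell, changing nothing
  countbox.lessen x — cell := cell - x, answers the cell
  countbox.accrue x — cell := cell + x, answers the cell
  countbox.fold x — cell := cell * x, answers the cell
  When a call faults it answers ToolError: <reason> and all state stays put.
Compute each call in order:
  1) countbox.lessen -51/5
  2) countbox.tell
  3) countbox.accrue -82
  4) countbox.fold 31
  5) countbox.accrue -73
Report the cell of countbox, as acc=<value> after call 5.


~$ countbox.lessen x→-51/5
:: 51/5
~$ countbox.tell
:: 51/5
~$ countbox.accrue x→-82
:: -359/5
~$ countbox.fold x→31
:: -11129/5
~$ countbox.accrue x→-73
:: -11494/5

Answer: acc=-11494/5


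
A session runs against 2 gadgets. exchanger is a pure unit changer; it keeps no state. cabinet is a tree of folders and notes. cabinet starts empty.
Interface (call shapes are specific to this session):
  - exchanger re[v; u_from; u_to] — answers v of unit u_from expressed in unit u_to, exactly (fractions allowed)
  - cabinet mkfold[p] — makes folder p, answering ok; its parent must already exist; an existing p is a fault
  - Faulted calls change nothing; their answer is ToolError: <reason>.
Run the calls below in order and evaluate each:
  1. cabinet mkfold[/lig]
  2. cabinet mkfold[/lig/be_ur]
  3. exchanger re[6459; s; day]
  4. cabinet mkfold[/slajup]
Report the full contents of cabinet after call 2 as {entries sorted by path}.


Answer: {lig/, lig/be_ur/}

Derivation:
→ cabinet mkfold(p: /lig)
← ok
→ cabinet mkfold(p: /lig/be_ur)
← ok
→ exchanger re(v: 6459, u_from: s, u_to: day)
← 2153/28800
→ cabinet mkfold(p: /slajup)
← ok


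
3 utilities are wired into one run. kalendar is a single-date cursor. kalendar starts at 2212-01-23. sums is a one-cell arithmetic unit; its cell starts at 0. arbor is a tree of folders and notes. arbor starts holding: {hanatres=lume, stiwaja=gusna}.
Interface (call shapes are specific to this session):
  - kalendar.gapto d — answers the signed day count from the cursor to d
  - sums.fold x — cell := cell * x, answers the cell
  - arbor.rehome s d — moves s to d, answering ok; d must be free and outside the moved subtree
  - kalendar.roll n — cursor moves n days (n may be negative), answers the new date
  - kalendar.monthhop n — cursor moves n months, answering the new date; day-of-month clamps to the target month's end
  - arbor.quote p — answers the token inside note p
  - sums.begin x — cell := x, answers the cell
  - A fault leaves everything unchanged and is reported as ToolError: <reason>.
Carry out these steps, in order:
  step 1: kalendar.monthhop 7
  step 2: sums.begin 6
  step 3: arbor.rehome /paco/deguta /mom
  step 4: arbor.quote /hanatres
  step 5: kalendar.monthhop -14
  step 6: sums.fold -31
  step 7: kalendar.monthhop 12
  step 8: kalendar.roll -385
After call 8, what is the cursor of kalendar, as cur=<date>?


→ kalendar.monthhop(7)
← 2212-08-23
→ sums.begin(6)
← 6
→ arbor.rehome(/paco/deguta, /mom)
← ToolError: not found
→ arbor.quote(/hanatres)
← lume
→ kalendar.monthhop(-14)
← 2211-06-23
→ sums.fold(-31)
← -186
→ kalendar.monthhop(12)
← 2212-06-23
→ kalendar.roll(-385)
← 2211-06-04

Answer: cur=2211-06-04


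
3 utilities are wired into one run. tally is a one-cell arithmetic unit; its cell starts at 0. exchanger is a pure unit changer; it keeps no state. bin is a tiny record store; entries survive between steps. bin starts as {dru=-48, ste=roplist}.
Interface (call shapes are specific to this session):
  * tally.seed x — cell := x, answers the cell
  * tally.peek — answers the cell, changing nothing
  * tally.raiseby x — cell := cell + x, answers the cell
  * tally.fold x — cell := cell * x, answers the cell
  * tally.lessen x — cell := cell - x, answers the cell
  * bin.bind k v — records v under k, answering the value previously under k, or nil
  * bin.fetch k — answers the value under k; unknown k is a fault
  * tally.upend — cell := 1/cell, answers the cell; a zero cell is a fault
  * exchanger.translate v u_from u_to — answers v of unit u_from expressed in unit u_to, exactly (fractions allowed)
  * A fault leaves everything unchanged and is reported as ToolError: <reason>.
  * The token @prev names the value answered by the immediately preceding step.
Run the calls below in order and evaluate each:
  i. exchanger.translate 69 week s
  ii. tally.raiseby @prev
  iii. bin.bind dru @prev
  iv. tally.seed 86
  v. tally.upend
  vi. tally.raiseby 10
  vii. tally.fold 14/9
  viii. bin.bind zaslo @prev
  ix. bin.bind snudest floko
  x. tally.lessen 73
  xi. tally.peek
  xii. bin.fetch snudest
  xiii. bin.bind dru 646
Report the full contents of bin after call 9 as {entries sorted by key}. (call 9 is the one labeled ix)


Then exchanger.translate with 69, week, s, yielding 41731200.
Calling tally.raiseby with @prev, and see 41731200.
Calling bin.bind with dru, @prev, — result: -48.
I call tally.seed with 86, — result: 86.
I try tally.upend, and observe 1/86.
Then tally.raiseby with 10, — result: 861/86.
Then tally.fold with 14/9, yielding 2009/129.
I invoke bin.bind with zaslo, @prev, → nil.
Calling bin.bind with snudest, floko, and see nil.
Invoking tally.lessen with 73, and get -7408/129.
Using tally.peek, giving -7408/129.
Next I call bin.fetch with snudest, and get floko.
I call bin.bind with dru, 646, and see 41731200.

Answer: {dru=41731200, snudest=floko, ste=roplist, zaslo=2009/129}


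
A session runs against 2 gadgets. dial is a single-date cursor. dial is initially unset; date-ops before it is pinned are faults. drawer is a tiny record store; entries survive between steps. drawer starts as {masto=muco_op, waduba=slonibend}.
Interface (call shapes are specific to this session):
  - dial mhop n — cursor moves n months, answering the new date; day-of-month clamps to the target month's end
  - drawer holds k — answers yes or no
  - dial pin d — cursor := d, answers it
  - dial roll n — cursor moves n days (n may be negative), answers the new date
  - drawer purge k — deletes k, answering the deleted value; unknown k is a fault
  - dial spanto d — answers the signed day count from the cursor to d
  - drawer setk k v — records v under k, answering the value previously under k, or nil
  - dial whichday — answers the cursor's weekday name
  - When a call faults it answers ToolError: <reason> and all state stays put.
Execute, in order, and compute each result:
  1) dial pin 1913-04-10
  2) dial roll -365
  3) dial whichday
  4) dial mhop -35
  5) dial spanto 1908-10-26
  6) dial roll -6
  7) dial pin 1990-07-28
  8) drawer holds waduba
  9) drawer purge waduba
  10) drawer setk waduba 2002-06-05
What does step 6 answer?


I invoke dial pin passing d=1913-04-10, giving 1913-04-10.
Calling dial roll passing n=-365: 1912-04-10.
I invoke dial whichday, which returns Wednesday.
Now I run dial mhop passing n=-35, and observe 1909-05-10.
I try dial spanto passing d=1908-10-26, and get -196.
Using dial roll passing n=-6, and observe 1909-05-04.
I run dial pin passing d=1990-07-28, — result: 1990-07-28.
Invoking drawer holds passing k=waduba, — result: yes.
Using drawer purge passing k=waduba, and see slonibend.
Using drawer setk passing k=waduba, v=2002-06-05, yielding nil.

Answer: 1909-05-04
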